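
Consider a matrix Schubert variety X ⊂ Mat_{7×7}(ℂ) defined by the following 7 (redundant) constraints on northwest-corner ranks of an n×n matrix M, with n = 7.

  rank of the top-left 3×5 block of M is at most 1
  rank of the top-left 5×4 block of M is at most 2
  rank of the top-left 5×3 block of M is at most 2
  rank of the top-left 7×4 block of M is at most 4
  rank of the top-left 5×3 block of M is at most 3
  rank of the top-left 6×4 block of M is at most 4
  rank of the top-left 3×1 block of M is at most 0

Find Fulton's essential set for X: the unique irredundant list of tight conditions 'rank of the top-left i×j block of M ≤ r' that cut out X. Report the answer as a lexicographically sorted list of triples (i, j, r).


The tightest implied rank at each (i,j), from the 7 conditions:

  row 1: 0  1  1  1  1  1  1
  row 2: 0  1  1  1  1  2  2
  row 3: 0  1  1  1  1  2  3
  row 4: 1  2  2  2  2  3  4
  row 5: 1  2  2  2  3  4  5
  row 6: 1  2  3  3  4  5  6
  row 7: 1  2  3  4  5  6  7

giving w = (2, 6, 7, 1, 5, 3, 4) via Δ²R.

|D(w)|=11, |Ess(w)|=3:

[(3, 1, 0), (3, 5, 1), (5, 4, 2)]


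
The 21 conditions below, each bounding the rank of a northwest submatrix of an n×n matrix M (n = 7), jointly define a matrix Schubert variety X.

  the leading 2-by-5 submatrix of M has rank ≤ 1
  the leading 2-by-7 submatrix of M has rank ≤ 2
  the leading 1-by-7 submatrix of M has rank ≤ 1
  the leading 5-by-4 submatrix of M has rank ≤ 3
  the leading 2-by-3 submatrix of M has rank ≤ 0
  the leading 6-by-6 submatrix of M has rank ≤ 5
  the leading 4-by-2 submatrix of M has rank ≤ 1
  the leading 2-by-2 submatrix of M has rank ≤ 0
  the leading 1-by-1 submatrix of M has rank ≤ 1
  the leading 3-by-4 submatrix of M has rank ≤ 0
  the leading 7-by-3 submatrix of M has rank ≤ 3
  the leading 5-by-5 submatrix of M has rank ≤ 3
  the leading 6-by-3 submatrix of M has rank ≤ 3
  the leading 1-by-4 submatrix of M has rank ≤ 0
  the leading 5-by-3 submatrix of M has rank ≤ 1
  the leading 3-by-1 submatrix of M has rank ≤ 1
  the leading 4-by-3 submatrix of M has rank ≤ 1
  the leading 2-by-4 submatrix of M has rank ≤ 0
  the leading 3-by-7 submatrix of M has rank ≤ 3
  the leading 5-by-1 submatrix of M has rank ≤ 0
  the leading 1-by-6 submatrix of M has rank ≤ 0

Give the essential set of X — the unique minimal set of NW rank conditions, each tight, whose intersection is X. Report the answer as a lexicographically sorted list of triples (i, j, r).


Computing R[i][j] = min implied NW-rank bound (n=7, 21 conditions):

  row 1: 0  0  0  0  0  0  1
  row 2: 0  0  0  0  1  1  2
  row 3: 0  0  0  0  1  2  3
  row 4: 0  1  1  1  2  3  4
  row 5: 0  1  1  2  3  4  5
  row 6: 1  2  2  3  4  5  6
  row 7: 1  2  3  4  5  6  7

second differences of R give the permutation w = (7, 5, 6, 2, 4, 1, 3).

4 SE-corners of the 17-cell Rothe diagram give Ess(w):

[(1, 6, 0), (3, 4, 0), (5, 1, 0), (5, 3, 1)]


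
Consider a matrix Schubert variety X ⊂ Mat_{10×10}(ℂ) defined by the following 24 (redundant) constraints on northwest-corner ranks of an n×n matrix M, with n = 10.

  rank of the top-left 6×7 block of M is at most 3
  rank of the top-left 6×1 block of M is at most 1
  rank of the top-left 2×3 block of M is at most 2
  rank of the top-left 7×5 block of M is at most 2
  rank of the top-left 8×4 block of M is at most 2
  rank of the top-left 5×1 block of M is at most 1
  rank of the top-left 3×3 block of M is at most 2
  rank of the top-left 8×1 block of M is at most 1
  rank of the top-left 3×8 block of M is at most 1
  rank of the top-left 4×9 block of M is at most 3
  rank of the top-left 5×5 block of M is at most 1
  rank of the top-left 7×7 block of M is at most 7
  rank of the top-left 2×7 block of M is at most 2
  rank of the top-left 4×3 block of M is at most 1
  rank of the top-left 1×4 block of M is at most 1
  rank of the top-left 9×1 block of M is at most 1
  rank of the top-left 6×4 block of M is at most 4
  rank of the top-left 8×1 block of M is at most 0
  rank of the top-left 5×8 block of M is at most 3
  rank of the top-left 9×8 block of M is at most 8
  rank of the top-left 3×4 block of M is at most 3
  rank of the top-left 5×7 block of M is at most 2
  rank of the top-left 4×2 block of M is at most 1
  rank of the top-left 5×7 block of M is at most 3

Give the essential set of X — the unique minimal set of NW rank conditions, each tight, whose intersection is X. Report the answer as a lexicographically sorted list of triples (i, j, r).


Recovering R(i,j) via the rank-extension bound from the 24 conditions:

  0  1  1  1  1  1  1  1  1  1
  0  1  1  1  1  1  1  1  2  2
  0  1  1  1  1  1  1  1  2  3
  0  1  1  1  1  2  2  2  3  4
  0  1  1  1  1  2  2  3  4  5
  0  1  2  2  2  3  3  4  5  6
  0  1  2  2  2  3  4  5  6  7
  0  1  2  2  3  4  5  6  7  8
  1  2  3  3  4  5  6  7  8  9
  1  2  3  4  5  6  7  8  9  10

the unique w with this rank table is (2, 9, 10, 6, 8, 3, 7, 5, 1, 4).

6 SE-corners of the 30-cell Rothe diagram give Ess(w):

[(3, 8, 1), (5, 5, 1), (5, 7, 2), (7, 5, 2), (8, 1, 0), (8, 4, 2)]


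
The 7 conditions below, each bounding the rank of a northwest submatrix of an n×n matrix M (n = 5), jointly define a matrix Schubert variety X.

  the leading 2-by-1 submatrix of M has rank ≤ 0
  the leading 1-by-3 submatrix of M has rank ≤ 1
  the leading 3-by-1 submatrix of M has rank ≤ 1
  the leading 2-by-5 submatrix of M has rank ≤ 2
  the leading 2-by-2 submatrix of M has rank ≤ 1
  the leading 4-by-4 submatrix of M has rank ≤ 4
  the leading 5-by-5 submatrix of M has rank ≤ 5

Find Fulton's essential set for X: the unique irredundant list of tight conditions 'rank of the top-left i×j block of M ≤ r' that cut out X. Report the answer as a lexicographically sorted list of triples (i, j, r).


Computing R[i][j] = min implied NW-rank bound (n=5, 7 conditions):

  i=1: 0 1 1 1 1
  i=2: 0 1 2 2 2
  i=3: 1 2 3 3 3
  i=4: 1 2 3 4 4
  i=5: 1 2 3 4 5

second differences of R give the permutation w = (2, 3, 1, 4, 5).

ℓ(w)=2; the 1 essential cell (i,j,r):

[(2, 1, 0)]


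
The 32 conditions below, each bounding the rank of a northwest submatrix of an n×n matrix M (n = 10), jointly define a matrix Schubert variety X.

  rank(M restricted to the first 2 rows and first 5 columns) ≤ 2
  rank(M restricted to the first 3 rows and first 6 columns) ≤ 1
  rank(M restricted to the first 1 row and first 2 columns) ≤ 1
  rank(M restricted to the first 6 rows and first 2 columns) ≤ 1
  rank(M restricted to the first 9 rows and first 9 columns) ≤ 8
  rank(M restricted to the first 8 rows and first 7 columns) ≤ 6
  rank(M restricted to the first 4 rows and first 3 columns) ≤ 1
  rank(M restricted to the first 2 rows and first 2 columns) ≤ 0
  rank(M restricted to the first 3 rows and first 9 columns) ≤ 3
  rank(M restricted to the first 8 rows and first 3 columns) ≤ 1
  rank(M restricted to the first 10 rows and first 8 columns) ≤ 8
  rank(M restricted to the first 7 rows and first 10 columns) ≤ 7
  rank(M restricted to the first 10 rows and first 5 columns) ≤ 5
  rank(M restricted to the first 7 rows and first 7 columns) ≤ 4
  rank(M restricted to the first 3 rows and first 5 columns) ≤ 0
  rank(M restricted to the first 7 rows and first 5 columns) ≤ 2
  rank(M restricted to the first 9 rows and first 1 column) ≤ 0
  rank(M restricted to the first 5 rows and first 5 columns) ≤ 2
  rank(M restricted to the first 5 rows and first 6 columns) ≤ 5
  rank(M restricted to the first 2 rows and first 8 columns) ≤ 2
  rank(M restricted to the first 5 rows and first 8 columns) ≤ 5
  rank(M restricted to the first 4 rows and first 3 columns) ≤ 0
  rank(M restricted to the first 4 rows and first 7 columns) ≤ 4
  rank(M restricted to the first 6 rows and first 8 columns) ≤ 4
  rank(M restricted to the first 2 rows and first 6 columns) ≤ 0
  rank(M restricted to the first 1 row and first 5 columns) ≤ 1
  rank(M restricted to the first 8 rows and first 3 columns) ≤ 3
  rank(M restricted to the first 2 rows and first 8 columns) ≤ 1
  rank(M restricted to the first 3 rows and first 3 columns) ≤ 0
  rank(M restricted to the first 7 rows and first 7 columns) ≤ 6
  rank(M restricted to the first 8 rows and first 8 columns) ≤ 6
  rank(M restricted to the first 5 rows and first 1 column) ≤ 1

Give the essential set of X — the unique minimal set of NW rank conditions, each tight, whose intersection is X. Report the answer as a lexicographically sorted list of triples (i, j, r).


Rank table r_w(10×10) implied by the 32 constraints:

  0 0 0 0 0 0 1 1 1 1
  0 0 0 0 0 0 1 1 2 2
  0 0 0 0 0 1 2 2 3 3
  0 0 0 1 1 2 3 3 4 4
  0 1 1 2 2 3 4 4 5 5
  0 1 1 2 2 3 4 4 5 6
  0 1 1 2 2 3 4 5 6 7
  0 1 1 2 3 4 5 6 7 8
  0 1 2 3 4 5 6 7 8 9
  1 2 3 4 5 6 7 8 9 10

giving w = (7, 9, 6, 4, 2, 10, 8, 5, 3, 1) via Δ²R.

8 SE-corners of the 32-cell Rothe diagram give Ess(w):

[(2, 6, 0), (2, 8, 1), (3, 5, 0), (4, 3, 0), (6, 8, 4), (7, 5, 2), (8, 3, 1), (9, 1, 0)]


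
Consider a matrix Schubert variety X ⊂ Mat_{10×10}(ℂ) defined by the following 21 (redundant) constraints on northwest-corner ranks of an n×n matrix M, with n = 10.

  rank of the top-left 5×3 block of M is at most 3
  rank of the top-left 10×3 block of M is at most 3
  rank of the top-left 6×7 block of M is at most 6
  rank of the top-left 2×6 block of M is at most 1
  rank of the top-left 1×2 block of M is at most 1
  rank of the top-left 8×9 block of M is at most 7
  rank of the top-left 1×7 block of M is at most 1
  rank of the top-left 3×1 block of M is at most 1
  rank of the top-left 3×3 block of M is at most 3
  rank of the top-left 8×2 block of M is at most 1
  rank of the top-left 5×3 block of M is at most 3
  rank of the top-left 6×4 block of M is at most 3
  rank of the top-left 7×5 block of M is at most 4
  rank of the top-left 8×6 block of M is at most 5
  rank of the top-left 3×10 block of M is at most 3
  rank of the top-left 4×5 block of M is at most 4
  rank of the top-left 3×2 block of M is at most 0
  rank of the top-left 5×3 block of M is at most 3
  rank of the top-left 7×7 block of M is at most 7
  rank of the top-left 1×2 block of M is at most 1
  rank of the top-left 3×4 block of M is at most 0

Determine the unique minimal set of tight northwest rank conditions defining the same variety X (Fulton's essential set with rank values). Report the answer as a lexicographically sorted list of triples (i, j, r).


Computing R[i][j] = min implied NW-rank bound (n=10, 21 conditions):

  row 1: 0 0 0 0 1 1 1 1 1 1
  row 2: 0 0 0 0 1 1 2 2 2 2
  row 3: 0 0 0 0 1 2 3 3 3 3
  row 4: 1 1 1 1 2 3 4 4 4 4
  row 5: 1 1 2 2 3 4 5 5 5 5
  row 6: 1 1 2 3 4 5 6 6 6 6
  row 7: 1 1 2 3 4 5 6 7 7 7
  row 8: 1 1 2 3 4 5 6 7 7 8
  row 9: 1 2 3 4 5 6 7 8 8 9
  row 10: 1 2 3 4 5 6 7 8 9 10

the unique w with this rank table is (5, 7, 6, 1, 3, 4, 8, 10, 2, 9).

|D(w)|=18, |Ess(w)|=4:

[(2, 6, 1), (3, 4, 0), (8, 2, 1), (8, 9, 7)]


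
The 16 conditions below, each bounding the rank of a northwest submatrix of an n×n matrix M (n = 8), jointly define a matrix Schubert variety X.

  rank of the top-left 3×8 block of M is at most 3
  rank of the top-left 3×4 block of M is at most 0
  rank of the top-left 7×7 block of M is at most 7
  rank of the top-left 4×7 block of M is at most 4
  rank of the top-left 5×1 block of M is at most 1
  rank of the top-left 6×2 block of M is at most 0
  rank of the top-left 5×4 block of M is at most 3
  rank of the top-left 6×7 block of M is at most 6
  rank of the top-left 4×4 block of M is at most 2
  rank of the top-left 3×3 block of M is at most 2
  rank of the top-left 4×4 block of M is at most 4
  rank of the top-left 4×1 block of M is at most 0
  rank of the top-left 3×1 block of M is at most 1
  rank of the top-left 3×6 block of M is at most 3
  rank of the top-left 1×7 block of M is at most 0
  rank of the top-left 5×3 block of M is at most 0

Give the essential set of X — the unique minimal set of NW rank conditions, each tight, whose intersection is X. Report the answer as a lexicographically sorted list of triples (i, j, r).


Reconstructing r_w from the 16 given conditions:

  0  0  0  0  0  0  0  1
  0  0  0  0  1  1  1  2
  0  0  0  0  1  2  2  3
  0  0  0  1  2  3  3  4
  0  0  0  1  2  3  4  5
  0  0  1  2  3  4  5  6
  1  1  2  3  4  5  6  7
  1  2  3  4  5  6  7  8

hence w(1..8) = (8, 5, 6, 4, 7, 3, 1, 2).

D(w) has 23 cells with 4 SE-corners; essential set:

[(1, 7, 0), (3, 4, 0), (5, 3, 0), (6, 2, 0)]


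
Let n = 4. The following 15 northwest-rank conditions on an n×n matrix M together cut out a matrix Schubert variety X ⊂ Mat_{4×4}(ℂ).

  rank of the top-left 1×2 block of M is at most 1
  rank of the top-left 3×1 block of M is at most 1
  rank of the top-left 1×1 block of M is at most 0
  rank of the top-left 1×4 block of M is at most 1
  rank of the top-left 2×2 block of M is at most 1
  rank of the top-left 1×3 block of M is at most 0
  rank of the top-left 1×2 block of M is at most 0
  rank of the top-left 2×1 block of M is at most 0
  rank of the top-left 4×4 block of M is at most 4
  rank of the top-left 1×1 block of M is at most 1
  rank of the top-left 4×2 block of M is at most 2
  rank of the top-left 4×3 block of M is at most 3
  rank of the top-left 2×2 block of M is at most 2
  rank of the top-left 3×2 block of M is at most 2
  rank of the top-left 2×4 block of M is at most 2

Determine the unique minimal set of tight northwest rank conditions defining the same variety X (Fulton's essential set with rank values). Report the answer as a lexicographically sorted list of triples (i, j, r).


Recovering R(i,j) via the rank-extension bound from the 15 conditions:

  i=1: 0 | 0 | 0 | 1
  i=2: 0 | 1 | 1 | 2
  i=3: 1 | 2 | 2 | 3
  i=4: 1 | 2 | 3 | 4

giving w = (4, 2, 1, 3) via Δ²R.

Rothe diagram D(w) (4 cells), 2 SE-corners (essential conditions):

[(1, 3, 0), (2, 1, 0)]


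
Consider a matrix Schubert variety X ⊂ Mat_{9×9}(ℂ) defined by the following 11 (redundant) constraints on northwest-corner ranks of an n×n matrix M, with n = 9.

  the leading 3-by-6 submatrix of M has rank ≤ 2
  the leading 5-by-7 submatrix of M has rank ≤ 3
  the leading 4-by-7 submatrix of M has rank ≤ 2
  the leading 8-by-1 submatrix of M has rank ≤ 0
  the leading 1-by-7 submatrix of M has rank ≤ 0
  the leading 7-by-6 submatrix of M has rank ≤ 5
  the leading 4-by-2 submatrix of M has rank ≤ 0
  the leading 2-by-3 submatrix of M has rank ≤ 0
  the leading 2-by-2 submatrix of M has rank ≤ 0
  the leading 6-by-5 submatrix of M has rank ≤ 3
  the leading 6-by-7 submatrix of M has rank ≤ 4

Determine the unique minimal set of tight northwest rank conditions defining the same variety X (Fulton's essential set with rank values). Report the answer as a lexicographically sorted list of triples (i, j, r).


Reconstructing r_w from the 11 given conditions:

  row 1: 0  0  0  0  0  0  0  1  1
  row 2: 0  0  0  1  1  1  1  2  2
  row 3: 0  0  1  2  2  2  2  3  3
  row 4: 0  0  1  2  2  2  2  3  4
  row 5: 0  1  2  3  3  3  3  4  5
  row 6: 0  1  2  3  3  4  4  5  6
  row 7: 0  1  2  3  4  5  5  6  7
  row 8: 0  1  2  3  4  5  6  7  8
  row 9: 1  2  3  4  5  6  7  8  9

so w = (8, 4, 3, 9, 2, 6, 5, 7, 1).

Fulton essential set (6 of the 22 Rothe cells):

[(1, 7, 0), (2, 3, 0), (4, 2, 0), (4, 7, 2), (6, 5, 3), (8, 1, 0)]


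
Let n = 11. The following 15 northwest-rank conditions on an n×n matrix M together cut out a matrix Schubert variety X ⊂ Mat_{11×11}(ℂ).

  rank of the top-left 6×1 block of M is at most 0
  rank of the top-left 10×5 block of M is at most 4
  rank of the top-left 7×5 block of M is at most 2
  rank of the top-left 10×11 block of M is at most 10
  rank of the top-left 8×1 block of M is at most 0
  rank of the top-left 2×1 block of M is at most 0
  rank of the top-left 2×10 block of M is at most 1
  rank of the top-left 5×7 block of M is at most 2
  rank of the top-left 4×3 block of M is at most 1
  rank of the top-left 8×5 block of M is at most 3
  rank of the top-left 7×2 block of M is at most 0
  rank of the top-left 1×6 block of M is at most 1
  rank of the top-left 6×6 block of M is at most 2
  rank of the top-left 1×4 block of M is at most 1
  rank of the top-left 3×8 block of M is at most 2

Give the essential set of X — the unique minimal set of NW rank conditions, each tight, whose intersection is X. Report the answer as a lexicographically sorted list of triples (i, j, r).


Reconstructing r_w from the 15 given conditions:

  row 1: 0 | 0 | 1 | 1 | 1 | 1 | 1 | 1 | 1 | 1 | 1
  row 2: 0 | 0 | 1 | 1 | 1 | 1 | 1 | 1 | 1 | 1 | 2
  row 3: 0 | 0 | 1 | 2 | 2 | 2 | 2 | 2 | 2 | 2 | 3
  row 4: 0 | 0 | 1 | 2 | 2 | 2 | 2 | 3 | 3 | 3 | 4
  row 5: 0 | 0 | 1 | 2 | 2 | 2 | 2 | 3 | 4 | 4 | 5
  row 6: 0 | 0 | 1 | 2 | 2 | 2 | 3 | 4 | 5 | 5 | 6
  row 7: 0 | 0 | 1 | 2 | 2 | 3 | 4 | 5 | 6 | 6 | 7
  row 8: 0 | 1 | 2 | 3 | 3 | 4 | 5 | 6 | 7 | 7 | 8
  row 9: 1 | 2 | 3 | 4 | 4 | 5 | 6 | 7 | 8 | 8 | 9
  row 10: 1 | 2 | 3 | 4 | 4 | 5 | 6 | 7 | 8 | 9 | 10
  row 11: 1 | 2 | 3 | 4 | 5 | 6 | 7 | 8 | 9 | 10 | 11

reading off 1-entries of Δ²R: w = (3, 11, 4, 8, 9, 7, 6, 2, 1, 10, 5).

Rothe diagram D(w) (32 cells), 7 SE-corners (essential conditions):

[(2, 10, 1), (5, 7, 2), (6, 6, 2), (7, 2, 0), (7, 5, 2), (8, 1, 0), (10, 5, 4)]


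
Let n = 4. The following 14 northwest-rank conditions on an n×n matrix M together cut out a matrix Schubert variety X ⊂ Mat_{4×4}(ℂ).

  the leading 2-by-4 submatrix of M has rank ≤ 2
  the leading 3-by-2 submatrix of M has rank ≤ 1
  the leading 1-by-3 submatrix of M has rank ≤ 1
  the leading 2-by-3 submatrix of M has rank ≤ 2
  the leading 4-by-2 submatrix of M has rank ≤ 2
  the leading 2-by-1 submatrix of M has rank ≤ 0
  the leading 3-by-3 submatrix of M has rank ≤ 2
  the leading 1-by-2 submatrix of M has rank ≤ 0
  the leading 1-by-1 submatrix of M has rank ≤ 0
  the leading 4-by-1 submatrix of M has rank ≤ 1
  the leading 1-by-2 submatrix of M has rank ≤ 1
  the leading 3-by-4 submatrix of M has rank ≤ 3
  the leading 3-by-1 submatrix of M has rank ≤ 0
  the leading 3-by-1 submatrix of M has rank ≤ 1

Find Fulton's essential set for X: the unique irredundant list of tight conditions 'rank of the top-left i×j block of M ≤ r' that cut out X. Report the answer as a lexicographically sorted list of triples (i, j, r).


The tightest implied rank at each (i,j), from the 14 conditions:

  R[1]: 0 0 1 1
  R[2]: 0 1 2 2
  R[3]: 0 1 2 3
  R[4]: 1 2 3 4

giving w = (3, 2, 4, 1) via Δ²R.

D(w) has 4 cells with 2 SE-corners; essential set:

[(1, 2, 0), (3, 1, 0)]


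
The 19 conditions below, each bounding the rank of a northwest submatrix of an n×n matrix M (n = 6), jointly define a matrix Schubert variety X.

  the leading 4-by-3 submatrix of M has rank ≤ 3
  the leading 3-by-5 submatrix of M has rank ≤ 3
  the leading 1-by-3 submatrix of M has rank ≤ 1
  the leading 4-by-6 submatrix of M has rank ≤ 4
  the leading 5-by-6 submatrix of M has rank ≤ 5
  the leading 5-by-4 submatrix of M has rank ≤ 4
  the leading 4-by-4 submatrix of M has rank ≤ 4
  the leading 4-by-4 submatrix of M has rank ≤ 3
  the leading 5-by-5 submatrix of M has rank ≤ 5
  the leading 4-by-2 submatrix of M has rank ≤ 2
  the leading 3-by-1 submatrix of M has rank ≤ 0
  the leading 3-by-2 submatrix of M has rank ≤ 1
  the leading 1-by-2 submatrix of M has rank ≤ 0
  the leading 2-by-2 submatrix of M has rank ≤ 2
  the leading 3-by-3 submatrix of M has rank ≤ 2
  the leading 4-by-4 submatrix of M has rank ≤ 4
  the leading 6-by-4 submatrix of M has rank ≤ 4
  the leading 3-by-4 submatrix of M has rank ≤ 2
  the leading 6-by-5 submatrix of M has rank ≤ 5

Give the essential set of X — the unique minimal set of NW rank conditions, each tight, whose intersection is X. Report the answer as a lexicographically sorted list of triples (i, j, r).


Computing R[i][j] = min implied NW-rank bound (n=6, 19 conditions):

  0 | 0 | 1 | 1 | 1 | 1
  0 | 1 | 2 | 2 | 2 | 2
  0 | 1 | 2 | 2 | 3 | 3
  1 | 2 | 3 | 3 | 4 | 4
  1 | 2 | 3 | 4 | 5 | 5
  1 | 2 | 3 | 4 | 5 | 6

so w = (3, 2, 5, 1, 4, 6).

|D(w)|=5, |Ess(w)|=3:

[(1, 2, 0), (3, 1, 0), (3, 4, 2)]


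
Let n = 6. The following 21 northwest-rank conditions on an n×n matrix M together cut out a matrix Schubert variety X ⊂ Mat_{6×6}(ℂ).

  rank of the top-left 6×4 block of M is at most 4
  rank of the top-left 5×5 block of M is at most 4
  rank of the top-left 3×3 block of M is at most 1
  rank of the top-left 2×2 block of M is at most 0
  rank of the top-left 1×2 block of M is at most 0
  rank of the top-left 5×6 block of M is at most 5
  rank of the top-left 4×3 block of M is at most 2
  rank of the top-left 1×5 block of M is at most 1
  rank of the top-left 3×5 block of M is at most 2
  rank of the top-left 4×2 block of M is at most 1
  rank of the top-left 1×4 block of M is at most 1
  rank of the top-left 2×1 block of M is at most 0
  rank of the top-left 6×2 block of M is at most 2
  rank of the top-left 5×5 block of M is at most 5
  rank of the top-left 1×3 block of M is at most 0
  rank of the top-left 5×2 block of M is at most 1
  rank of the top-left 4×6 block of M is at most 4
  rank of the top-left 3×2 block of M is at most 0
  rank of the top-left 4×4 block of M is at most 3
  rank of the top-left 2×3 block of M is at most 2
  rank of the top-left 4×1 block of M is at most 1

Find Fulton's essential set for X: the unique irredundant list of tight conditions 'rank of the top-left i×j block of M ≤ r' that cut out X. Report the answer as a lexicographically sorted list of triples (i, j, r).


Recovering R(i,j) via the rank-extension bound from the 21 conditions:

  i=1: 0 | 0 | 0 | 1 | 1 | 1
  i=2: 0 | 0 | 1 | 2 | 2 | 2
  i=3: 0 | 0 | 1 | 2 | 2 | 3
  i=4: 1 | 1 | 2 | 3 | 3 | 4
  i=5: 1 | 1 | 2 | 3 | 4 | 5
  i=6: 1 | 2 | 3 | 4 | 5 | 6

reading off 1-entries of Δ²R: w = (4, 3, 6, 1, 5, 2).

D(w) has 9 cells with 4 SE-corners; essential set:

[(1, 3, 0), (3, 2, 0), (3, 5, 2), (5, 2, 1)]


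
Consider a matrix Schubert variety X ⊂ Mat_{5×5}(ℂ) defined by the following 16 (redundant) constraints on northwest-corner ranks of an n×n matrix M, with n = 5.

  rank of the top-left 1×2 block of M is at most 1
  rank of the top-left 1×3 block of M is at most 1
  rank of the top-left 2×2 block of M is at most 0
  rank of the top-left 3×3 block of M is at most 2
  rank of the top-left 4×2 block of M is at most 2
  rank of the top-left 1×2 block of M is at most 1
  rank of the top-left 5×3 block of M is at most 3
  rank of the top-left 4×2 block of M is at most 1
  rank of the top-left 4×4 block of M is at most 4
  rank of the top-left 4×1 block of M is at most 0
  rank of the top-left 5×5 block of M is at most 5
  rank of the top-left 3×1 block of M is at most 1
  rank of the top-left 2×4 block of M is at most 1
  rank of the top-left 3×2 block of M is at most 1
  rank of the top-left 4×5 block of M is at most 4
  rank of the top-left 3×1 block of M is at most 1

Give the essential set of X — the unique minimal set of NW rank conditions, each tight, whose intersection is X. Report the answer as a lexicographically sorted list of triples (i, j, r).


Recovering R(i,j) via the rank-extension bound from the 16 conditions:

  row 1: 0 0 1 1 1
  row 2: 0 0 1 1 2
  row 3: 0 1 2 2 3
  row 4: 0 1 2 3 4
  row 5: 1 2 3 4 5

hence w(1..5) = (3, 5, 2, 4, 1).

D(w) has 7 cells with 3 SE-corners; essential set:

[(2, 2, 0), (2, 4, 1), (4, 1, 0)]


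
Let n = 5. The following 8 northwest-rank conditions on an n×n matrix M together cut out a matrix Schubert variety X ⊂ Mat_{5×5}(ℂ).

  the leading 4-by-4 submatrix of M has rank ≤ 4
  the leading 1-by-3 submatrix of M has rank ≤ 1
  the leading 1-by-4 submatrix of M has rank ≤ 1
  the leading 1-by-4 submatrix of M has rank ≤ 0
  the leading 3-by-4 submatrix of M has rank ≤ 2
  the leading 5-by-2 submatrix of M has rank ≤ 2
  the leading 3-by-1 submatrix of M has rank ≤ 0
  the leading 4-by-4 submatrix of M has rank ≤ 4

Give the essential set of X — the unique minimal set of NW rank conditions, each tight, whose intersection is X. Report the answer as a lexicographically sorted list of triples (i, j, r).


Propagating the 8 rank bounds to every northwest block:

  R[1]: 0  0  0  0  1
  R[2]: 0  1  1  1  2
  R[3]: 0  1  2  2  3
  R[4]: 1  2  3  3  4
  R[5]: 1  2  3  4  5

second differences of R give the permutation w = (5, 2, 3, 1, 4).

|D(w)|=6, |Ess(w)|=2:

[(1, 4, 0), (3, 1, 0)]


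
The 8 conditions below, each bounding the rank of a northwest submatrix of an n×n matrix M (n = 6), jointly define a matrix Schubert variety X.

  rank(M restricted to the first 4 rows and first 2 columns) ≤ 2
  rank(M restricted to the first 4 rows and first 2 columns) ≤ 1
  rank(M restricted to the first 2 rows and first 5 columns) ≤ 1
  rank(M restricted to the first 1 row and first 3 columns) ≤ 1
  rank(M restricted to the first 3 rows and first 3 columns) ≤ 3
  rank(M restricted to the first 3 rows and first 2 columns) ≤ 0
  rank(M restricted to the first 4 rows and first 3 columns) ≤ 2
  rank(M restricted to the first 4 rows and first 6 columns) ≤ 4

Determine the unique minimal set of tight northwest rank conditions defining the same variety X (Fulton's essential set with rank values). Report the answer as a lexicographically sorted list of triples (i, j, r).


Rank table r_w(6×6) implied by the 8 constraints:

  R[1]: 0 0 1 1 1 1
  R[2]: 0 0 1 1 1 2
  R[3]: 0 0 1 2 2 3
  R[4]: 1 1 2 3 3 4
  R[5]: 1 2 3 4 4 5
  R[6]: 1 2 3 4 5 6

so w = (3, 6, 4, 1, 2, 5).

Fulton essential set (2 of the 8 Rothe cells):

[(2, 5, 1), (3, 2, 0)]


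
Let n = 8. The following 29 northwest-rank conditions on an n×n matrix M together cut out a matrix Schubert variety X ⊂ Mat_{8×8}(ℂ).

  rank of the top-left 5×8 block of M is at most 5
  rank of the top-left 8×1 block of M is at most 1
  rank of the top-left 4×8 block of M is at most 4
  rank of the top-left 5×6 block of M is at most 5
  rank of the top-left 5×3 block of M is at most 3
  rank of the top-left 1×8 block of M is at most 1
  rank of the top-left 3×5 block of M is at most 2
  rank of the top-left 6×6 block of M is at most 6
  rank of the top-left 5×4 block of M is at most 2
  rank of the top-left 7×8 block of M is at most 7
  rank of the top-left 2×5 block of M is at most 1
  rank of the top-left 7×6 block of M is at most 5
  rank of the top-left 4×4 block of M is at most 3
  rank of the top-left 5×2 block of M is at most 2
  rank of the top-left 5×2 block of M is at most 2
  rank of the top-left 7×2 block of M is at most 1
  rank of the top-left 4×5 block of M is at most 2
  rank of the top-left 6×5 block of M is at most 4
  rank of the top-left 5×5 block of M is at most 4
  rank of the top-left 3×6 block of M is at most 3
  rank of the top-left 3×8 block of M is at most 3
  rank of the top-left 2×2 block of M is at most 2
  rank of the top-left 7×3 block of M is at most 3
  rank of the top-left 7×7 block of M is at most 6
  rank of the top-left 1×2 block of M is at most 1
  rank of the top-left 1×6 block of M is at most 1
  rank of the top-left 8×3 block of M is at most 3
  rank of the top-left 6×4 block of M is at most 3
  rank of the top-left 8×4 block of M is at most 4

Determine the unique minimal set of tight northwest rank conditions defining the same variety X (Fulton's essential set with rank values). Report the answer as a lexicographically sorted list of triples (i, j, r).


Recovering R(i,j) via the rank-extension bound from the 29 conditions:

  1  1  1  1  1  1  1  1
  1  1  1  1  1  2  2  2
  1  1  2  2  2  3  3  3
  1  1  2  2  2  3  4  4
  1  1  2  2  3  4  5  5
  1  1  2  3  4  5  6  6
  1  1  2  3  4  5  6  7
  1  2  3  4  5  6  7  8

hence w(1..8) = (1, 6, 3, 7, 5, 4, 8, 2).

4 SE-corners of the 12-cell Rothe diagram give Ess(w):

[(2, 5, 1), (4, 5, 2), (5, 4, 2), (7, 2, 1)]


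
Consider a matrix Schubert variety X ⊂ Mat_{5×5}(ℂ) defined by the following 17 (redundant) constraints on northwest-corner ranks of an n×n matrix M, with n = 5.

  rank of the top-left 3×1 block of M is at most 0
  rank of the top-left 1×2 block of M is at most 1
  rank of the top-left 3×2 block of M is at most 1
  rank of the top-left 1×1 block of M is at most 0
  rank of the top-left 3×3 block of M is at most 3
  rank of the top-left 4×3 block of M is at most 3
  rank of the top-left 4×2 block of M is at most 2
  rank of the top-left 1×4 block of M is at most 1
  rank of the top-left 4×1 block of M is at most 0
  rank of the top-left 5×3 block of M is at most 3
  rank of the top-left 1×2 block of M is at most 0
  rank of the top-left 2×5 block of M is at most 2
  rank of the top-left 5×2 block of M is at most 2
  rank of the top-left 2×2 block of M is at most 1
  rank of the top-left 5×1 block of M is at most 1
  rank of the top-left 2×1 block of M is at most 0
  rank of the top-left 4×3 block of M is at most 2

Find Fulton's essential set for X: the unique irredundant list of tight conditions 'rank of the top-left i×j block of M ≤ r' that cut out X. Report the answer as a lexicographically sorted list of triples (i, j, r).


Reconstructing r_w from the 17 given conditions:

  0 0 1 1 1
  0 1 2 2 2
  0 1 2 3 3
  0 1 2 3 4
  1 2 3 4 5

giving w = (3, 2, 4, 5, 1) via Δ²R.

ℓ(w)=5; the 2 essential cells (i,j,r):

[(1, 2, 0), (4, 1, 0)]


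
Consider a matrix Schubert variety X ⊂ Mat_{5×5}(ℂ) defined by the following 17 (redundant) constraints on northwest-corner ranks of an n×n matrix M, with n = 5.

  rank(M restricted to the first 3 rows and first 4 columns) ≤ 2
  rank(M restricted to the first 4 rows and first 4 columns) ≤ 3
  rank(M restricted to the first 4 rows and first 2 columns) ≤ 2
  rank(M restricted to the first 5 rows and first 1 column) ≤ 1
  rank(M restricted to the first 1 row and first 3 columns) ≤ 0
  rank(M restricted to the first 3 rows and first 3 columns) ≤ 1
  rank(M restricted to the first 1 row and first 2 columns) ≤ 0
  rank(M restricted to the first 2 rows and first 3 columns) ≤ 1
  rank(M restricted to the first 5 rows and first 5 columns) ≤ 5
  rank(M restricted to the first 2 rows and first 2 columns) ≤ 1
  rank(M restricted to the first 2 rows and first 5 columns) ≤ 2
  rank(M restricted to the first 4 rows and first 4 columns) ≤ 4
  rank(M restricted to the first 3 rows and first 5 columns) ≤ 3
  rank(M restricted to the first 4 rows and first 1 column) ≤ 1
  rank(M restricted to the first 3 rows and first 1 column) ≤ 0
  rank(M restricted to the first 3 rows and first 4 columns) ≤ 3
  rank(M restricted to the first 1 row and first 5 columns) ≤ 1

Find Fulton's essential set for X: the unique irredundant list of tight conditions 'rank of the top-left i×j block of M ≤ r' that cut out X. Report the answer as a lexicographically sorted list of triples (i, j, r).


Reconstructing r_w from the 17 given conditions:

  R[1]: 0 0 0 1 1
  R[2]: 0 1 1 2 2
  R[3]: 0 1 1 2 3
  R[4]: 1 2 2 3 4
  R[5]: 1 2 3 4 5

hence w(1..5) = (4, 2, 5, 1, 3).

3 SE-corners of the 6-cell Rothe diagram give Ess(w):

[(1, 3, 0), (3, 1, 0), (3, 3, 1)]


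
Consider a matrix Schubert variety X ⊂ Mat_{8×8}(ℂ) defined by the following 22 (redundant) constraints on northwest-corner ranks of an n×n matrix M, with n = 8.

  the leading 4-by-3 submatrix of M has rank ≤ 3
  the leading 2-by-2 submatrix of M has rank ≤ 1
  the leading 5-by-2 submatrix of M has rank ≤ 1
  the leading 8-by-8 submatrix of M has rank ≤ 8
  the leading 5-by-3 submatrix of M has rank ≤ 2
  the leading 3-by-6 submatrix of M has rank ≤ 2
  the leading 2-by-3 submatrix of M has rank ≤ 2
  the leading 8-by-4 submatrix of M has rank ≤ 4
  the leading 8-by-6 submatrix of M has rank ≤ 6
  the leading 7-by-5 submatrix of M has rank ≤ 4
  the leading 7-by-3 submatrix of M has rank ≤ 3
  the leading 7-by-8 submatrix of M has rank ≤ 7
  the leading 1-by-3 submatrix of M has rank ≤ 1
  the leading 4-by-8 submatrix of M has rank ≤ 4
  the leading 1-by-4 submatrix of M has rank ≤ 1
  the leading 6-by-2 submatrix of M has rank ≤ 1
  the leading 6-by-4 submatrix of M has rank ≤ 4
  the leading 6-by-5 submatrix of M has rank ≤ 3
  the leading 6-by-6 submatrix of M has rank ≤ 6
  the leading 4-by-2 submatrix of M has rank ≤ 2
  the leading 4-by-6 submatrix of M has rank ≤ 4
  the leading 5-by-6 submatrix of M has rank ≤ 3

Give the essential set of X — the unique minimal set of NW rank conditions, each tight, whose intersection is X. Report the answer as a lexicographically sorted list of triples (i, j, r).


Recovering R(i,j) via the rank-extension bound from the 22 conditions:

  i=1: 1  1  1  1  1  1  1  1
  i=2: 1  1  2  2  2  2  2  2
  i=3: 1  1  2  2  2  2  3  3
  i=4: 1  1  2  3  3  3  4  4
  i=5: 1  1  2  3  3  3  4  5
  i=6: 1  1  2  3  3  4  5  6
  i=7: 1  2  3  4  4  5  6  7
  i=8: 1  2  3  4  5  6  7  8

giving w = (1, 3, 7, 4, 8, 6, 2, 5) via Δ²R.

4 SE-corners of the 11-cell Rothe diagram give Ess(w):

[(3, 6, 2), (5, 6, 3), (6, 2, 1), (6, 5, 3)]


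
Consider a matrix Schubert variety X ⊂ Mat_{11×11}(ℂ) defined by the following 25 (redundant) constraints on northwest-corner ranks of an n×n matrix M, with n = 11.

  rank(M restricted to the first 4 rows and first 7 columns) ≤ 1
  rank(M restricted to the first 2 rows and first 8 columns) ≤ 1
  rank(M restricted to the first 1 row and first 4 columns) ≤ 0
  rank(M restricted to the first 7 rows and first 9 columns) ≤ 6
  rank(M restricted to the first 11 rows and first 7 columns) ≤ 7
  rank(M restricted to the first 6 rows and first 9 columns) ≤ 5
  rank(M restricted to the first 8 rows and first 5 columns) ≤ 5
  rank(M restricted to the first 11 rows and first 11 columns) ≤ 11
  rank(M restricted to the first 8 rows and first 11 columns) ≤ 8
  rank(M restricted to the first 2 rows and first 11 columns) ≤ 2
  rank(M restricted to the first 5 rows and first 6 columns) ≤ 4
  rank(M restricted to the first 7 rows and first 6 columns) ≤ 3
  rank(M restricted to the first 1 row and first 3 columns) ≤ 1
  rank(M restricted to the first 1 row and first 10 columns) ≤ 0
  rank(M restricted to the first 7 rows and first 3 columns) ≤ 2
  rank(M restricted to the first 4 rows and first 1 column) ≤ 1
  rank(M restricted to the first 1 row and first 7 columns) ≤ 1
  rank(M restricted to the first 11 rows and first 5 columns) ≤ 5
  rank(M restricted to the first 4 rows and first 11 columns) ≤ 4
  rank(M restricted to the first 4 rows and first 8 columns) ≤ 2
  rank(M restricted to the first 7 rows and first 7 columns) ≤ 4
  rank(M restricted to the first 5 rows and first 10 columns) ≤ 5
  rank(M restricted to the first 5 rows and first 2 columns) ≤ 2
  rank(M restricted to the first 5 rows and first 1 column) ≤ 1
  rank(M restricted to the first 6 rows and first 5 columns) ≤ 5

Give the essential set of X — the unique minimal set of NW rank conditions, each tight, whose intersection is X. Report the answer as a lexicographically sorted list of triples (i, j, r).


Reconstructing r_w from the 25 given conditions:

  row 1: 0 0 0 0 0 0 0 0 0 0 1
  row 2: 1 1 1 1 1 1 1 1 1 1 2
  row 3: 1 1 1 1 1 1 1 2 2 2 3
  row 4: 1 1 1 1 1 1 1 2 3 3 4
  row 5: 1 2 2 2 2 2 2 3 4 4 5
  row 6: 1 2 2 3 3 3 3 4 5 5 6
  row 7: 1 2 2 3 3 3 4 5 6 6 7
  row 8: 1 2 3 4 4 4 5 6 7 7 8
  row 9: 1 2 3 4 5 5 6 7 8 8 9
  row 10: 1 2 3 4 5 6 7 8 9 9 10
  row 11: 1 2 3 4 5 6 7 8 9 10 11

reading off 1-entries of Δ²R: w = (11, 1, 8, 9, 2, 4, 7, 3, 5, 6, 10).

Fulton essential set (4 of the 26 Rothe cells):

[(1, 10, 0), (4, 7, 1), (7, 3, 2), (7, 6, 3)]


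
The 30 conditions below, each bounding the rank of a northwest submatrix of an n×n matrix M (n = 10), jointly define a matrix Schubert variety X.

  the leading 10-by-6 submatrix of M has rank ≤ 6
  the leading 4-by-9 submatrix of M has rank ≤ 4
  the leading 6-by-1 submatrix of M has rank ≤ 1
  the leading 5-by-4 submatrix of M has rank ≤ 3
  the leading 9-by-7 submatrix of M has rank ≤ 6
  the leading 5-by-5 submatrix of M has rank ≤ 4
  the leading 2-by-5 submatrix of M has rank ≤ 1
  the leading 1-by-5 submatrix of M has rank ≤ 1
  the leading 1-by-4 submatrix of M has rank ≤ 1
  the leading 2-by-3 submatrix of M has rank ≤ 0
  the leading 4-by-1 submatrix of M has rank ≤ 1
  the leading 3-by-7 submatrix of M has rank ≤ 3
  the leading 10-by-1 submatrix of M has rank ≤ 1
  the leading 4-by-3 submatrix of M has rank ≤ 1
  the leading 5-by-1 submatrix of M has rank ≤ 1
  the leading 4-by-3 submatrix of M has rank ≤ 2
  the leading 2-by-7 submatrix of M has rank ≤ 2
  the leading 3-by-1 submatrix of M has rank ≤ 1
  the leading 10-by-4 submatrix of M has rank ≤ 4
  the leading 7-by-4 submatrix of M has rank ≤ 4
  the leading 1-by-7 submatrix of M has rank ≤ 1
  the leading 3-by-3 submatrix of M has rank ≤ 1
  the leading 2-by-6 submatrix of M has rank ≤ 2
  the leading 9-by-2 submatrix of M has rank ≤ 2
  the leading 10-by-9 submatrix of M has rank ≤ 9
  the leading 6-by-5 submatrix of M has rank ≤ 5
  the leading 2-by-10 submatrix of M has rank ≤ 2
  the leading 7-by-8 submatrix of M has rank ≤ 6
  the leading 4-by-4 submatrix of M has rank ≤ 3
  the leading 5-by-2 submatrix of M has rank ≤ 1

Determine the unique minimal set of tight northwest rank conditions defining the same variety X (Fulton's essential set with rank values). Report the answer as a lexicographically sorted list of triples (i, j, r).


Reconstructing r_w from the 30 given conditions:

  R[1]: 0 0 0 1 1 1 1 1 1 1
  R[2]: 0 0 0 1 1 2 2 2 2 2
  R[3]: 1 1 1 2 2 3 3 3 3 3
  R[4]: 1 1 1 2 3 4 4 4 4 4
  R[5]: 1 1 2 3 4 5 5 5 5 5
  R[6]: 1 2 3 4 5 6 6 6 6 6
  R[7]: 1 2 3 4 5 6 6 6 7 7
  R[8]: 1 2 3 4 5 6 6 7 8 8
  R[9]: 1 2 3 4 5 6 6 7 8 9
  R[10]: 1 2 3 4 5 6 7 8 9 10

hence w(1..10) = (4, 6, 1, 5, 3, 2, 9, 8, 10, 7).

D(w) has 14 cells with 6 SE-corners; essential set:

[(2, 3, 0), (2, 5, 1), (4, 3, 1), (5, 2, 1), (7, 8, 6), (9, 7, 6)]


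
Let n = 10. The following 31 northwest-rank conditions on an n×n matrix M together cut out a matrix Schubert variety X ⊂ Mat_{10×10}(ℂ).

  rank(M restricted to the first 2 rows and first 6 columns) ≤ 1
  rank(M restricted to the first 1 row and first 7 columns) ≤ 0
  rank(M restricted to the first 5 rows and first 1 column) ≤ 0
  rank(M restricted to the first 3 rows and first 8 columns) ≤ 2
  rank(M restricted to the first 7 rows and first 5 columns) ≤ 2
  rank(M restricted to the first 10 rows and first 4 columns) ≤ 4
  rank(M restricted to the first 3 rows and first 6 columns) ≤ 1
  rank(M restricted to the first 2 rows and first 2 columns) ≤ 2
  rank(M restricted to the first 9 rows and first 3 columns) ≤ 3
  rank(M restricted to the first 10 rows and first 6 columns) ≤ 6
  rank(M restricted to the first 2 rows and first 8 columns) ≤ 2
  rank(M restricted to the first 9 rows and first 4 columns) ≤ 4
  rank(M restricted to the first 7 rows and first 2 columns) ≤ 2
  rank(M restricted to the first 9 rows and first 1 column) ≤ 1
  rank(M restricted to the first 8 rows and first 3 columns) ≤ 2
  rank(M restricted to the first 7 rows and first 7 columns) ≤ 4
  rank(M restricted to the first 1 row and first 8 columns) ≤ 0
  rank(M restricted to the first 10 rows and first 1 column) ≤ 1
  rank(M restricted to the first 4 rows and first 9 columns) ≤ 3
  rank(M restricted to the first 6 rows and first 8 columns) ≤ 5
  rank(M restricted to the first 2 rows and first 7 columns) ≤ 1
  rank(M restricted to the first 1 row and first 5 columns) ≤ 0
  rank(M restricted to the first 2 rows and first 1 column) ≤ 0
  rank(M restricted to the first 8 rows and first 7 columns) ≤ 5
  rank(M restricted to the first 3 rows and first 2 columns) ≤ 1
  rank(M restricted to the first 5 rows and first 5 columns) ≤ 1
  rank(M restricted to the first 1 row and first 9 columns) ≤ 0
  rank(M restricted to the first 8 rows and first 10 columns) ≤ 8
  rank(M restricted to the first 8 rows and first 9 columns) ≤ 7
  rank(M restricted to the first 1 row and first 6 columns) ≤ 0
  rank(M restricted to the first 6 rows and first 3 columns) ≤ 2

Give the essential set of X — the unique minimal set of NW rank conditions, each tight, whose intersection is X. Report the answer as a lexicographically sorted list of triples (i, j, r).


Rank table r_w(10×10) implied by the 31 constraints:

  R[1]: 0, 0, 0, 0, 0, 0, 0, 0, 0, 1
  R[2]: 0, 1, 1, 1, 1, 1, 1, 1, 1, 2
  R[3]: 0, 1, 1, 1, 1, 1, 2, 2, 2, 3
  R[4]: 0, 1, 1, 1, 1, 2, 3, 3, 3, 4
  R[5]: 0, 1, 1, 1, 1, 2, 3, 4, 4, 5
  R[6]: 1, 2, 2, 2, 2, 3, 4, 5, 5, 6
  R[7]: 1, 2, 2, 2, 2, 3, 4, 5, 6, 7
  R[8]: 1, 2, 2, 3, 3, 4, 5, 6, 7, 8
  R[9]: 1, 2, 3, 4, 4, 5, 6, 7, 8, 9
  R[10]: 1, 2, 3, 4, 5, 6, 7, 8, 9, 10

the unique w with this rank table is (10, 2, 7, 6, 8, 1, 9, 4, 3, 5).

Rothe diagram D(w) (27 cells), 6 SE-corners (essential conditions):

[(1, 9, 0), (3, 6, 1), (5, 1, 0), (5, 5, 1), (7, 5, 2), (8, 3, 2)]
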